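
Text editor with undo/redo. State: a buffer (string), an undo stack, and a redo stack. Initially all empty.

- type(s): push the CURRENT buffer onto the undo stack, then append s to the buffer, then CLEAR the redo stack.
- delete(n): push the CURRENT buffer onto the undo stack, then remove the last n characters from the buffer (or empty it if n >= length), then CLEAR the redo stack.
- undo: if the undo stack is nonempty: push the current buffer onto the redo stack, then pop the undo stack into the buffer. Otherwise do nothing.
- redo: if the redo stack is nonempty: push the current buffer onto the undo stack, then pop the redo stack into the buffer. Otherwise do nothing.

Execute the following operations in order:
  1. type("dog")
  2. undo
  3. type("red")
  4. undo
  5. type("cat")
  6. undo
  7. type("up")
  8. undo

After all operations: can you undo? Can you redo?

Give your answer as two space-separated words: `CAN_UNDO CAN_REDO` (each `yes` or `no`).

Answer: no yes

Derivation:
After op 1 (type): buf='dog' undo_depth=1 redo_depth=0
After op 2 (undo): buf='(empty)' undo_depth=0 redo_depth=1
After op 3 (type): buf='red' undo_depth=1 redo_depth=0
After op 4 (undo): buf='(empty)' undo_depth=0 redo_depth=1
After op 5 (type): buf='cat' undo_depth=1 redo_depth=0
After op 6 (undo): buf='(empty)' undo_depth=0 redo_depth=1
After op 7 (type): buf='up' undo_depth=1 redo_depth=0
After op 8 (undo): buf='(empty)' undo_depth=0 redo_depth=1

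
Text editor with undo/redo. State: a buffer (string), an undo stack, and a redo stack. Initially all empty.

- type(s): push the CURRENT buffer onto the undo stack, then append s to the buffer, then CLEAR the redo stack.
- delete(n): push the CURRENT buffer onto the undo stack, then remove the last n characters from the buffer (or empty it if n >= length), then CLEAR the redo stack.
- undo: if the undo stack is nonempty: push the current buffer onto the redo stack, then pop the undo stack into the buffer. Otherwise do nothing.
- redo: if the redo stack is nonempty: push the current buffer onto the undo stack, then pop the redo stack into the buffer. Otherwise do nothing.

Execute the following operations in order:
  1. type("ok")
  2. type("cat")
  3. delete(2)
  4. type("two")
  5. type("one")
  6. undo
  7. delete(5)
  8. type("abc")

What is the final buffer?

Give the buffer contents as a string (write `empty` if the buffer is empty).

After op 1 (type): buf='ok' undo_depth=1 redo_depth=0
After op 2 (type): buf='okcat' undo_depth=2 redo_depth=0
After op 3 (delete): buf='okc' undo_depth=3 redo_depth=0
After op 4 (type): buf='okctwo' undo_depth=4 redo_depth=0
After op 5 (type): buf='okctwoone' undo_depth=5 redo_depth=0
After op 6 (undo): buf='okctwo' undo_depth=4 redo_depth=1
After op 7 (delete): buf='o' undo_depth=5 redo_depth=0
After op 8 (type): buf='oabc' undo_depth=6 redo_depth=0

Answer: oabc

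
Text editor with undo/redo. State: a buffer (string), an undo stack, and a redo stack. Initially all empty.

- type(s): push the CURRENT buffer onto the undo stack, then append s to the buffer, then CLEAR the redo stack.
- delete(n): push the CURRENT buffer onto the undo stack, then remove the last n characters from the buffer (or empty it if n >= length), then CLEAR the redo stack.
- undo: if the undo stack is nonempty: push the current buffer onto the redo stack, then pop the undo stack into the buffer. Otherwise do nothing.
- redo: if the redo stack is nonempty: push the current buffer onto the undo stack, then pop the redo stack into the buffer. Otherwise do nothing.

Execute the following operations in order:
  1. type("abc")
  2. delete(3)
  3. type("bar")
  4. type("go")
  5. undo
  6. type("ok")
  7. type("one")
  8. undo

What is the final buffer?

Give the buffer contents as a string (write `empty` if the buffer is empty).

Answer: barok

Derivation:
After op 1 (type): buf='abc' undo_depth=1 redo_depth=0
After op 2 (delete): buf='(empty)' undo_depth=2 redo_depth=0
After op 3 (type): buf='bar' undo_depth=3 redo_depth=0
After op 4 (type): buf='bargo' undo_depth=4 redo_depth=0
After op 5 (undo): buf='bar' undo_depth=3 redo_depth=1
After op 6 (type): buf='barok' undo_depth=4 redo_depth=0
After op 7 (type): buf='barokone' undo_depth=5 redo_depth=0
After op 8 (undo): buf='barok' undo_depth=4 redo_depth=1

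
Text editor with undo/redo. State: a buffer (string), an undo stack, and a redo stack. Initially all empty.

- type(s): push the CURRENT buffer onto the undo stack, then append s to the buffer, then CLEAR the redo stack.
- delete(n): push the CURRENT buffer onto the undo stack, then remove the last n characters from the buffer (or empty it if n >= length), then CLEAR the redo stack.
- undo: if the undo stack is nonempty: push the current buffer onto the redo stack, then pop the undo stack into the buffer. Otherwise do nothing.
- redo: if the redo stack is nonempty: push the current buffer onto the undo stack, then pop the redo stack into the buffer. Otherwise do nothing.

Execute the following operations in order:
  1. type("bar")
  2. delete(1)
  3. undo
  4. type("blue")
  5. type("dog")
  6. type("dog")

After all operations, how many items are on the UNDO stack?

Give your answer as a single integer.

Answer: 4

Derivation:
After op 1 (type): buf='bar' undo_depth=1 redo_depth=0
After op 2 (delete): buf='ba' undo_depth=2 redo_depth=0
After op 3 (undo): buf='bar' undo_depth=1 redo_depth=1
After op 4 (type): buf='barblue' undo_depth=2 redo_depth=0
After op 5 (type): buf='barbluedog' undo_depth=3 redo_depth=0
After op 6 (type): buf='barbluedogdog' undo_depth=4 redo_depth=0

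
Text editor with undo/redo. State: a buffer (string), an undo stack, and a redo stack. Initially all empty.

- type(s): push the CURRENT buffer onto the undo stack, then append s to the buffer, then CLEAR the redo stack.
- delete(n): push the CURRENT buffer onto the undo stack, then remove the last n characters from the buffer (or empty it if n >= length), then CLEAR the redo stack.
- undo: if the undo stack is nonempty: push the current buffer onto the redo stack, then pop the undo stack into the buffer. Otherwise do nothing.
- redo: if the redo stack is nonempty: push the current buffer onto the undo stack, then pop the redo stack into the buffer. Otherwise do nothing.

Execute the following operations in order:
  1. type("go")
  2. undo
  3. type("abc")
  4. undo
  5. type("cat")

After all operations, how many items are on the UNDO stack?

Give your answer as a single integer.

After op 1 (type): buf='go' undo_depth=1 redo_depth=0
After op 2 (undo): buf='(empty)' undo_depth=0 redo_depth=1
After op 3 (type): buf='abc' undo_depth=1 redo_depth=0
After op 4 (undo): buf='(empty)' undo_depth=0 redo_depth=1
After op 5 (type): buf='cat' undo_depth=1 redo_depth=0

Answer: 1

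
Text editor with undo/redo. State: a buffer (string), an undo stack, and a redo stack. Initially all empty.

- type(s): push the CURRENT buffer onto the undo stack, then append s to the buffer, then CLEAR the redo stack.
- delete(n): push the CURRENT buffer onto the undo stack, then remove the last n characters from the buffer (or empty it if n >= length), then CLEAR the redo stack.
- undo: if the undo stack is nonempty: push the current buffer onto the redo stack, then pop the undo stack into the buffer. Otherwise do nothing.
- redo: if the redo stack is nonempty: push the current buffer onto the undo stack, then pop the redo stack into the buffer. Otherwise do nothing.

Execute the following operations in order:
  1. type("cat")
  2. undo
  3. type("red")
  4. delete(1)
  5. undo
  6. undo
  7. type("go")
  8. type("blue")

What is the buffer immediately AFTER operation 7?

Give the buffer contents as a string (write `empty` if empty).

Answer: go

Derivation:
After op 1 (type): buf='cat' undo_depth=1 redo_depth=0
After op 2 (undo): buf='(empty)' undo_depth=0 redo_depth=1
After op 3 (type): buf='red' undo_depth=1 redo_depth=0
After op 4 (delete): buf='re' undo_depth=2 redo_depth=0
After op 5 (undo): buf='red' undo_depth=1 redo_depth=1
After op 6 (undo): buf='(empty)' undo_depth=0 redo_depth=2
After op 7 (type): buf='go' undo_depth=1 redo_depth=0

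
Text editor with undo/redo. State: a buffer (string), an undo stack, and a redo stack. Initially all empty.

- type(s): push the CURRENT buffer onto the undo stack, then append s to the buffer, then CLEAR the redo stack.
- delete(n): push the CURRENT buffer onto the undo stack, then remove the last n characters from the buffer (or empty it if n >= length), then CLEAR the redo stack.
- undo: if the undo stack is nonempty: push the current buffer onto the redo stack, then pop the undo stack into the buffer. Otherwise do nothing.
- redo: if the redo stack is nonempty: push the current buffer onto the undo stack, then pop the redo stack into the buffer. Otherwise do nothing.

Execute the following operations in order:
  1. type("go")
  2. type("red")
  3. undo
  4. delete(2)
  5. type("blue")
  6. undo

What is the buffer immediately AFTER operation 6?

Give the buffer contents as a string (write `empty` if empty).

After op 1 (type): buf='go' undo_depth=1 redo_depth=0
After op 2 (type): buf='gored' undo_depth=2 redo_depth=0
After op 3 (undo): buf='go' undo_depth=1 redo_depth=1
After op 4 (delete): buf='(empty)' undo_depth=2 redo_depth=0
After op 5 (type): buf='blue' undo_depth=3 redo_depth=0
After op 6 (undo): buf='(empty)' undo_depth=2 redo_depth=1

Answer: empty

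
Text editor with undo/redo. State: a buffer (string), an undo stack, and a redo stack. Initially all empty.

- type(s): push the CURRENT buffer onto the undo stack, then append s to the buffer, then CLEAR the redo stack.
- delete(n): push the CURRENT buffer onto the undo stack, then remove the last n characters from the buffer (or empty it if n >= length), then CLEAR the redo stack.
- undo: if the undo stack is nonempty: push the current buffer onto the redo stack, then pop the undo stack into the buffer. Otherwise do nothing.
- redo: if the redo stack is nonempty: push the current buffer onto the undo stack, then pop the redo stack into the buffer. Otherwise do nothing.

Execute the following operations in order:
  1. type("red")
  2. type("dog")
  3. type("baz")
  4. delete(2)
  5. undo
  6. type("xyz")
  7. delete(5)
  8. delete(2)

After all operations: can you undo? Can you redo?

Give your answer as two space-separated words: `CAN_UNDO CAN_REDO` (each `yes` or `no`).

After op 1 (type): buf='red' undo_depth=1 redo_depth=0
After op 2 (type): buf='reddog' undo_depth=2 redo_depth=0
After op 3 (type): buf='reddogbaz' undo_depth=3 redo_depth=0
After op 4 (delete): buf='reddogb' undo_depth=4 redo_depth=0
After op 5 (undo): buf='reddogbaz' undo_depth=3 redo_depth=1
After op 6 (type): buf='reddogbazxyz' undo_depth=4 redo_depth=0
After op 7 (delete): buf='reddogb' undo_depth=5 redo_depth=0
After op 8 (delete): buf='reddo' undo_depth=6 redo_depth=0

Answer: yes no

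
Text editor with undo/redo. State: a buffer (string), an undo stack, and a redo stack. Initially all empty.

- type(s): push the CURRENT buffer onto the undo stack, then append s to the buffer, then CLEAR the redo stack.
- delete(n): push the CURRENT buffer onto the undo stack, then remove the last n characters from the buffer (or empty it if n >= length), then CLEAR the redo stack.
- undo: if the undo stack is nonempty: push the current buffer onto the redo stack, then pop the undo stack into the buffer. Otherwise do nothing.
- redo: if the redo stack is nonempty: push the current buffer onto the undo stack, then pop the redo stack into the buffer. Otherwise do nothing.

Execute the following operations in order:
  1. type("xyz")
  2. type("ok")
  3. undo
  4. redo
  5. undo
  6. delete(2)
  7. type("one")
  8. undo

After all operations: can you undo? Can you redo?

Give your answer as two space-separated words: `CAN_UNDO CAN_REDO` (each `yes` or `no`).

Answer: yes yes

Derivation:
After op 1 (type): buf='xyz' undo_depth=1 redo_depth=0
After op 2 (type): buf='xyzok' undo_depth=2 redo_depth=0
After op 3 (undo): buf='xyz' undo_depth=1 redo_depth=1
After op 4 (redo): buf='xyzok' undo_depth=2 redo_depth=0
After op 5 (undo): buf='xyz' undo_depth=1 redo_depth=1
After op 6 (delete): buf='x' undo_depth=2 redo_depth=0
After op 7 (type): buf='xone' undo_depth=3 redo_depth=0
After op 8 (undo): buf='x' undo_depth=2 redo_depth=1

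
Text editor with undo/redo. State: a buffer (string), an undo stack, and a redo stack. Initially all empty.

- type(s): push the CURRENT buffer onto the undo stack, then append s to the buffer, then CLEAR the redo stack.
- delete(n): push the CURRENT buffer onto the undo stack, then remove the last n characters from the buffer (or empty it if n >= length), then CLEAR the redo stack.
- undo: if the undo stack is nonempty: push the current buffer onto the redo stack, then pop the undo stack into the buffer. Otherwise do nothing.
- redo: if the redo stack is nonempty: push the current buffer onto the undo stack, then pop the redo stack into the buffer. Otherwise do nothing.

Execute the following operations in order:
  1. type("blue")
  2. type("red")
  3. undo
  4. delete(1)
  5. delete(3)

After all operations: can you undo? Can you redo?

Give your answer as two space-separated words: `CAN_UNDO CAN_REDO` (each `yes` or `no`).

After op 1 (type): buf='blue' undo_depth=1 redo_depth=0
After op 2 (type): buf='bluered' undo_depth=2 redo_depth=0
After op 3 (undo): buf='blue' undo_depth=1 redo_depth=1
After op 4 (delete): buf='blu' undo_depth=2 redo_depth=0
After op 5 (delete): buf='(empty)' undo_depth=3 redo_depth=0

Answer: yes no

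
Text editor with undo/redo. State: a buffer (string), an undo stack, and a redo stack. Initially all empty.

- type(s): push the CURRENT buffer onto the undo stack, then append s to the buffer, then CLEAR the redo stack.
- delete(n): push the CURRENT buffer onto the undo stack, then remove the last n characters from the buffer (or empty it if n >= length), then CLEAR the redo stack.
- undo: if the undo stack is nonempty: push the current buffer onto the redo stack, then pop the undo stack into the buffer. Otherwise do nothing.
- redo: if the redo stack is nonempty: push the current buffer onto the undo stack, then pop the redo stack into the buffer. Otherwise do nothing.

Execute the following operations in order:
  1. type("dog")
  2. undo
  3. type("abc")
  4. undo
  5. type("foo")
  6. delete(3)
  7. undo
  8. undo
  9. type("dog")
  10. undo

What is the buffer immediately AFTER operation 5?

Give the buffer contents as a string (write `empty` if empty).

Answer: foo

Derivation:
After op 1 (type): buf='dog' undo_depth=1 redo_depth=0
After op 2 (undo): buf='(empty)' undo_depth=0 redo_depth=1
After op 3 (type): buf='abc' undo_depth=1 redo_depth=0
After op 4 (undo): buf='(empty)' undo_depth=0 redo_depth=1
After op 5 (type): buf='foo' undo_depth=1 redo_depth=0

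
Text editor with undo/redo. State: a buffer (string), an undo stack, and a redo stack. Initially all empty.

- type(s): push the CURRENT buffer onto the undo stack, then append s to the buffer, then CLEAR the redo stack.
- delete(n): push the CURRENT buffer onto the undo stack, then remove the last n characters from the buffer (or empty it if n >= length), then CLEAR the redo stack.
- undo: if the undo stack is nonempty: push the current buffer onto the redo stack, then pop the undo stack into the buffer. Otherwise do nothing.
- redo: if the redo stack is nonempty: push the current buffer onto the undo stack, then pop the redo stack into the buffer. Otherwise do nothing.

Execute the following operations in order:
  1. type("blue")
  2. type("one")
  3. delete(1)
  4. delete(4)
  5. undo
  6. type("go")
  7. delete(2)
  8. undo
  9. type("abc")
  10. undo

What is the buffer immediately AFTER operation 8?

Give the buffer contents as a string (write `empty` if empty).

Answer: blueongo

Derivation:
After op 1 (type): buf='blue' undo_depth=1 redo_depth=0
After op 2 (type): buf='blueone' undo_depth=2 redo_depth=0
After op 3 (delete): buf='blueon' undo_depth=3 redo_depth=0
After op 4 (delete): buf='bl' undo_depth=4 redo_depth=0
After op 5 (undo): buf='blueon' undo_depth=3 redo_depth=1
After op 6 (type): buf='blueongo' undo_depth=4 redo_depth=0
After op 7 (delete): buf='blueon' undo_depth=5 redo_depth=0
After op 8 (undo): buf='blueongo' undo_depth=4 redo_depth=1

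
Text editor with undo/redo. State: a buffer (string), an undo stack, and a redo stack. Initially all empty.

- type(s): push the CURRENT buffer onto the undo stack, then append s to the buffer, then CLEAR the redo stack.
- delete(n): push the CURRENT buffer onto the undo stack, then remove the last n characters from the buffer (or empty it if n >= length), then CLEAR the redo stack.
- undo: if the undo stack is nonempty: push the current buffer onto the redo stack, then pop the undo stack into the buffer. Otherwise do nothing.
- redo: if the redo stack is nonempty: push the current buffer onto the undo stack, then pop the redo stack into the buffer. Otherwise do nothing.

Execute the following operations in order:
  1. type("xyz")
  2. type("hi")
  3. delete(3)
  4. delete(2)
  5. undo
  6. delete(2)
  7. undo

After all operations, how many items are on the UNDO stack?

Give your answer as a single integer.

After op 1 (type): buf='xyz' undo_depth=1 redo_depth=0
After op 2 (type): buf='xyzhi' undo_depth=2 redo_depth=0
After op 3 (delete): buf='xy' undo_depth=3 redo_depth=0
After op 4 (delete): buf='(empty)' undo_depth=4 redo_depth=0
After op 5 (undo): buf='xy' undo_depth=3 redo_depth=1
After op 6 (delete): buf='(empty)' undo_depth=4 redo_depth=0
After op 7 (undo): buf='xy' undo_depth=3 redo_depth=1

Answer: 3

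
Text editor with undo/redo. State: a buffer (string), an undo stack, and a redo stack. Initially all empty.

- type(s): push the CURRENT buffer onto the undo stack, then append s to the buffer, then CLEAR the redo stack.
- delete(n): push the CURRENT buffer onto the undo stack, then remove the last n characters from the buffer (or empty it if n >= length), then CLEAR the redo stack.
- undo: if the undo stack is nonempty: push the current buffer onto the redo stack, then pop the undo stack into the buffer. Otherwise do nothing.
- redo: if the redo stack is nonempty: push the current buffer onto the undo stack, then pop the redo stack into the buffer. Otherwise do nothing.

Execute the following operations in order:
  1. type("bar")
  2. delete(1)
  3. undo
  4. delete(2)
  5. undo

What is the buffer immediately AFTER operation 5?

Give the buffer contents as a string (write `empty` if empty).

Answer: bar

Derivation:
After op 1 (type): buf='bar' undo_depth=1 redo_depth=0
After op 2 (delete): buf='ba' undo_depth=2 redo_depth=0
After op 3 (undo): buf='bar' undo_depth=1 redo_depth=1
After op 4 (delete): buf='b' undo_depth=2 redo_depth=0
After op 5 (undo): buf='bar' undo_depth=1 redo_depth=1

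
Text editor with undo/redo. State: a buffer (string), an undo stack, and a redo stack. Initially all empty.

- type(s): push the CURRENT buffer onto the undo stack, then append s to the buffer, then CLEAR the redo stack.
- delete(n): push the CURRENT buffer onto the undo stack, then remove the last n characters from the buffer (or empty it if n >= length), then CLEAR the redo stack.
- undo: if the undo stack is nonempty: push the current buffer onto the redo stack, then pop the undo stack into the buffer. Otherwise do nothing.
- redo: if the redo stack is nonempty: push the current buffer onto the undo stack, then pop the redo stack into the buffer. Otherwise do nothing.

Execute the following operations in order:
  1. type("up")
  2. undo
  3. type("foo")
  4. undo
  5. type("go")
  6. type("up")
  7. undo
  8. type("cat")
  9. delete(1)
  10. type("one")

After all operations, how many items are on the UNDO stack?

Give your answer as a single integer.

After op 1 (type): buf='up' undo_depth=1 redo_depth=0
After op 2 (undo): buf='(empty)' undo_depth=0 redo_depth=1
After op 3 (type): buf='foo' undo_depth=1 redo_depth=0
After op 4 (undo): buf='(empty)' undo_depth=0 redo_depth=1
After op 5 (type): buf='go' undo_depth=1 redo_depth=0
After op 6 (type): buf='goup' undo_depth=2 redo_depth=0
After op 7 (undo): buf='go' undo_depth=1 redo_depth=1
After op 8 (type): buf='gocat' undo_depth=2 redo_depth=0
After op 9 (delete): buf='goca' undo_depth=3 redo_depth=0
After op 10 (type): buf='gocaone' undo_depth=4 redo_depth=0

Answer: 4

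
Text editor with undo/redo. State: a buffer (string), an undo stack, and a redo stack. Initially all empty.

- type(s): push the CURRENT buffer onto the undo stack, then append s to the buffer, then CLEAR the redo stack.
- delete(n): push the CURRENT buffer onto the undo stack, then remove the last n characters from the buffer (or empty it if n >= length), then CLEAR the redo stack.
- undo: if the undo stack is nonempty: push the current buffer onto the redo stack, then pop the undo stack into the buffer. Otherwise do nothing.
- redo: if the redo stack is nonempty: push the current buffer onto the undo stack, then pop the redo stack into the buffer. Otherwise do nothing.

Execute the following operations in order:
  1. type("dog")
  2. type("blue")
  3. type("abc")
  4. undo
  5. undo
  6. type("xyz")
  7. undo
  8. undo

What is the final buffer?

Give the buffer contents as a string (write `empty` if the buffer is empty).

Answer: empty

Derivation:
After op 1 (type): buf='dog' undo_depth=1 redo_depth=0
After op 2 (type): buf='dogblue' undo_depth=2 redo_depth=0
After op 3 (type): buf='dogblueabc' undo_depth=3 redo_depth=0
After op 4 (undo): buf='dogblue' undo_depth=2 redo_depth=1
After op 5 (undo): buf='dog' undo_depth=1 redo_depth=2
After op 6 (type): buf='dogxyz' undo_depth=2 redo_depth=0
After op 7 (undo): buf='dog' undo_depth=1 redo_depth=1
After op 8 (undo): buf='(empty)' undo_depth=0 redo_depth=2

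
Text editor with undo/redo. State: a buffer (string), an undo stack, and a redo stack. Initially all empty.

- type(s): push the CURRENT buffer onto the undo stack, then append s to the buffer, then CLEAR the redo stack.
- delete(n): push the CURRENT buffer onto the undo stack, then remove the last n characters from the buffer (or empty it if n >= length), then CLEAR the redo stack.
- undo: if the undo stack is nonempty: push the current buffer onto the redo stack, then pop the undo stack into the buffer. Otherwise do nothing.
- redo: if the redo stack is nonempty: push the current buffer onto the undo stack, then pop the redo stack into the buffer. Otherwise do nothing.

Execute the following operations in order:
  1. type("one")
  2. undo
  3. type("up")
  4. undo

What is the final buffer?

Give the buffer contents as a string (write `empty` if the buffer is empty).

Answer: empty

Derivation:
After op 1 (type): buf='one' undo_depth=1 redo_depth=0
After op 2 (undo): buf='(empty)' undo_depth=0 redo_depth=1
After op 3 (type): buf='up' undo_depth=1 redo_depth=0
After op 4 (undo): buf='(empty)' undo_depth=0 redo_depth=1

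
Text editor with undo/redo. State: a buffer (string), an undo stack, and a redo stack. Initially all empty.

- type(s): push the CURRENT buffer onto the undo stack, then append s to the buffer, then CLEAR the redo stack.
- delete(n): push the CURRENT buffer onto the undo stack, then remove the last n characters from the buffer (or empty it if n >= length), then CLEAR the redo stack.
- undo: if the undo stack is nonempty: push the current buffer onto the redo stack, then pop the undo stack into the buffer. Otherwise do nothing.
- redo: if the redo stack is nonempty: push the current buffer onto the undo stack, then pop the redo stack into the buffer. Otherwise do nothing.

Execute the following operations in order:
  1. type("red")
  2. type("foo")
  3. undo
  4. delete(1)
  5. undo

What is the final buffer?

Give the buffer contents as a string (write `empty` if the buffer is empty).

After op 1 (type): buf='red' undo_depth=1 redo_depth=0
After op 2 (type): buf='redfoo' undo_depth=2 redo_depth=0
After op 3 (undo): buf='red' undo_depth=1 redo_depth=1
After op 4 (delete): buf='re' undo_depth=2 redo_depth=0
After op 5 (undo): buf='red' undo_depth=1 redo_depth=1

Answer: red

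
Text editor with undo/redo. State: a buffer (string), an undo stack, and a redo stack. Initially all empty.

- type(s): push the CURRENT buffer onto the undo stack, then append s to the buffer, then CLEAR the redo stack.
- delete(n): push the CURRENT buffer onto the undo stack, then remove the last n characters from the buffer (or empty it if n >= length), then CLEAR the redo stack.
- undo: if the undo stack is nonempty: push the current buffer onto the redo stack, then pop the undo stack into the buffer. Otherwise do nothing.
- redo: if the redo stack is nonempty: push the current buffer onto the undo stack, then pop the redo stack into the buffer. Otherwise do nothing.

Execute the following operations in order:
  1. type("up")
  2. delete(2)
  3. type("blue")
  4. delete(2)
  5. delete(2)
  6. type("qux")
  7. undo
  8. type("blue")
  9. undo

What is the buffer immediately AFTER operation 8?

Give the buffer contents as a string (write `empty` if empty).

Answer: blue

Derivation:
After op 1 (type): buf='up' undo_depth=1 redo_depth=0
After op 2 (delete): buf='(empty)' undo_depth=2 redo_depth=0
After op 3 (type): buf='blue' undo_depth=3 redo_depth=0
After op 4 (delete): buf='bl' undo_depth=4 redo_depth=0
After op 5 (delete): buf='(empty)' undo_depth=5 redo_depth=0
After op 6 (type): buf='qux' undo_depth=6 redo_depth=0
After op 7 (undo): buf='(empty)' undo_depth=5 redo_depth=1
After op 8 (type): buf='blue' undo_depth=6 redo_depth=0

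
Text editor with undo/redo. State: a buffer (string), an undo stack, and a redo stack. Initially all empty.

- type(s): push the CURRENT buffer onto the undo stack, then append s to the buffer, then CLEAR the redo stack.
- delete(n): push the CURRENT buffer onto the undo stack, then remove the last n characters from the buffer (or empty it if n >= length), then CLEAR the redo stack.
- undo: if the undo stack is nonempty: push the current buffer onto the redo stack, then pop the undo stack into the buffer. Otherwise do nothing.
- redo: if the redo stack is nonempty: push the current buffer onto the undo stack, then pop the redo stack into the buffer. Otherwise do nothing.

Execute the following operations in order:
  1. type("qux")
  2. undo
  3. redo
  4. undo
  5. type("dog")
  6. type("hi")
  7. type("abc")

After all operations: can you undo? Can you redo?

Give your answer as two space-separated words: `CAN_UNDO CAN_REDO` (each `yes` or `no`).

Answer: yes no

Derivation:
After op 1 (type): buf='qux' undo_depth=1 redo_depth=0
After op 2 (undo): buf='(empty)' undo_depth=0 redo_depth=1
After op 3 (redo): buf='qux' undo_depth=1 redo_depth=0
After op 4 (undo): buf='(empty)' undo_depth=0 redo_depth=1
After op 5 (type): buf='dog' undo_depth=1 redo_depth=0
After op 6 (type): buf='doghi' undo_depth=2 redo_depth=0
After op 7 (type): buf='doghiabc' undo_depth=3 redo_depth=0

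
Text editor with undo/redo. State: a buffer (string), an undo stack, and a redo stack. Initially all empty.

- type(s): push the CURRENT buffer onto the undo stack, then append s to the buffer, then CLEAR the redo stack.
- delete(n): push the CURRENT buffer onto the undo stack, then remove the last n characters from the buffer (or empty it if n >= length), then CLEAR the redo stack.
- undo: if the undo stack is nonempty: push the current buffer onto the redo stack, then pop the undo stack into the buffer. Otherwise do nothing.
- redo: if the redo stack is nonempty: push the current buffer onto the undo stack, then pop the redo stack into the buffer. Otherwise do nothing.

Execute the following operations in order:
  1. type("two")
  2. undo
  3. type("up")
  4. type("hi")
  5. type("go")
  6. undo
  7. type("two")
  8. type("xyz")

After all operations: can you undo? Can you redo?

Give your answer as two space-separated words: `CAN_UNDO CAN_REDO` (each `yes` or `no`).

Answer: yes no

Derivation:
After op 1 (type): buf='two' undo_depth=1 redo_depth=0
After op 2 (undo): buf='(empty)' undo_depth=0 redo_depth=1
After op 3 (type): buf='up' undo_depth=1 redo_depth=0
After op 4 (type): buf='uphi' undo_depth=2 redo_depth=0
After op 5 (type): buf='uphigo' undo_depth=3 redo_depth=0
After op 6 (undo): buf='uphi' undo_depth=2 redo_depth=1
After op 7 (type): buf='uphitwo' undo_depth=3 redo_depth=0
After op 8 (type): buf='uphitwoxyz' undo_depth=4 redo_depth=0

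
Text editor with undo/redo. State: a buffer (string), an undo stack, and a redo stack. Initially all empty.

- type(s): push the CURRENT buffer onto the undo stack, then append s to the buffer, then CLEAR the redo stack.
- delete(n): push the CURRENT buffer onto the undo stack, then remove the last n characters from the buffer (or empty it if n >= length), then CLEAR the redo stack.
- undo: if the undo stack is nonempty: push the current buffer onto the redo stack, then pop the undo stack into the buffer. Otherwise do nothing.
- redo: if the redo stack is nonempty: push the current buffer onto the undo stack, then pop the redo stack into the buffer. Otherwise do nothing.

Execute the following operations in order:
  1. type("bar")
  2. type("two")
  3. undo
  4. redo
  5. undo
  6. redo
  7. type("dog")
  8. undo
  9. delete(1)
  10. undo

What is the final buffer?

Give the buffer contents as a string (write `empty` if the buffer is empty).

Answer: bartwo

Derivation:
After op 1 (type): buf='bar' undo_depth=1 redo_depth=0
After op 2 (type): buf='bartwo' undo_depth=2 redo_depth=0
After op 3 (undo): buf='bar' undo_depth=1 redo_depth=1
After op 4 (redo): buf='bartwo' undo_depth=2 redo_depth=0
After op 5 (undo): buf='bar' undo_depth=1 redo_depth=1
After op 6 (redo): buf='bartwo' undo_depth=2 redo_depth=0
After op 7 (type): buf='bartwodog' undo_depth=3 redo_depth=0
After op 8 (undo): buf='bartwo' undo_depth=2 redo_depth=1
After op 9 (delete): buf='bartw' undo_depth=3 redo_depth=0
After op 10 (undo): buf='bartwo' undo_depth=2 redo_depth=1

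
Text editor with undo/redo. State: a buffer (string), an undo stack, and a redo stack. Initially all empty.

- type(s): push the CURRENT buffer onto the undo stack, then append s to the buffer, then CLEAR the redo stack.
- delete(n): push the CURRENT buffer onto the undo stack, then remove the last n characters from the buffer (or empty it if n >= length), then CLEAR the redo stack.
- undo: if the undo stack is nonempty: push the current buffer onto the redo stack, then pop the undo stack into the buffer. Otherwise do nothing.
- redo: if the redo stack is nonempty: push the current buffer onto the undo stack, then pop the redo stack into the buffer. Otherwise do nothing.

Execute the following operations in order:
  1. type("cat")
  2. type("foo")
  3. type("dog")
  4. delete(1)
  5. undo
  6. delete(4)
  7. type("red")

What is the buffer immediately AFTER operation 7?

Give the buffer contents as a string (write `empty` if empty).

After op 1 (type): buf='cat' undo_depth=1 redo_depth=0
After op 2 (type): buf='catfoo' undo_depth=2 redo_depth=0
After op 3 (type): buf='catfoodog' undo_depth=3 redo_depth=0
After op 4 (delete): buf='catfoodo' undo_depth=4 redo_depth=0
After op 5 (undo): buf='catfoodog' undo_depth=3 redo_depth=1
After op 6 (delete): buf='catfo' undo_depth=4 redo_depth=0
After op 7 (type): buf='catfored' undo_depth=5 redo_depth=0

Answer: catfored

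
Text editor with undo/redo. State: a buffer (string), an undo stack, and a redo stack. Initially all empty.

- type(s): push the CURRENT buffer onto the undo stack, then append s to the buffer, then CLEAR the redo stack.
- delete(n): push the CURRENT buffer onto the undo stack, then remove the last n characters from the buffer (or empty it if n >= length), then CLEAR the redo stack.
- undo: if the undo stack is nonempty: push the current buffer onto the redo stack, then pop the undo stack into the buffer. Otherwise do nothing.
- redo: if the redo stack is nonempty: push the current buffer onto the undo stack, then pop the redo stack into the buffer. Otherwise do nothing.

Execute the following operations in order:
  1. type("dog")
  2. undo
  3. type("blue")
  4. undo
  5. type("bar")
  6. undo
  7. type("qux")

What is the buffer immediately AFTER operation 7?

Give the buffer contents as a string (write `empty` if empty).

After op 1 (type): buf='dog' undo_depth=1 redo_depth=0
After op 2 (undo): buf='(empty)' undo_depth=0 redo_depth=1
After op 3 (type): buf='blue' undo_depth=1 redo_depth=0
After op 4 (undo): buf='(empty)' undo_depth=0 redo_depth=1
After op 5 (type): buf='bar' undo_depth=1 redo_depth=0
After op 6 (undo): buf='(empty)' undo_depth=0 redo_depth=1
After op 7 (type): buf='qux' undo_depth=1 redo_depth=0

Answer: qux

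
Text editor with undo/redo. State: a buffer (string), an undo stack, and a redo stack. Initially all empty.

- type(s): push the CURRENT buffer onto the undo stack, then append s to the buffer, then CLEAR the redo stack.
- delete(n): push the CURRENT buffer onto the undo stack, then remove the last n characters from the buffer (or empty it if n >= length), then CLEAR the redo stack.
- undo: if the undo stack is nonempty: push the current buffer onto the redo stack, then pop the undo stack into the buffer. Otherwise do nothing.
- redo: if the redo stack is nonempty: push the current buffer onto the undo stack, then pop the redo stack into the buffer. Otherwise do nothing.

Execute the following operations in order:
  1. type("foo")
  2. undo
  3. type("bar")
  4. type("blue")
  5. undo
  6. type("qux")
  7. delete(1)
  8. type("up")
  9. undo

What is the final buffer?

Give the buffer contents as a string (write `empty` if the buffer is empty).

Answer: barqu

Derivation:
After op 1 (type): buf='foo' undo_depth=1 redo_depth=0
After op 2 (undo): buf='(empty)' undo_depth=0 redo_depth=1
After op 3 (type): buf='bar' undo_depth=1 redo_depth=0
After op 4 (type): buf='barblue' undo_depth=2 redo_depth=0
After op 5 (undo): buf='bar' undo_depth=1 redo_depth=1
After op 6 (type): buf='barqux' undo_depth=2 redo_depth=0
After op 7 (delete): buf='barqu' undo_depth=3 redo_depth=0
After op 8 (type): buf='barquup' undo_depth=4 redo_depth=0
After op 9 (undo): buf='barqu' undo_depth=3 redo_depth=1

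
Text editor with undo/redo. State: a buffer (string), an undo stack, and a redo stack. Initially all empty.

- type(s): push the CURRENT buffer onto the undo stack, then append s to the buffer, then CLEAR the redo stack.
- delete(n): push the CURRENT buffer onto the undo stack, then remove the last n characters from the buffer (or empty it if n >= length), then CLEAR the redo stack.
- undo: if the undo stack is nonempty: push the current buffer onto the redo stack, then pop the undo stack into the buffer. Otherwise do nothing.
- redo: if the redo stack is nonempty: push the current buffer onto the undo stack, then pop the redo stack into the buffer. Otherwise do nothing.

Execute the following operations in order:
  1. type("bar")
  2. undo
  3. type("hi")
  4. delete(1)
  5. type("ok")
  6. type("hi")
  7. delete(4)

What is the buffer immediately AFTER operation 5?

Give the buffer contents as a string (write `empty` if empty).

After op 1 (type): buf='bar' undo_depth=1 redo_depth=0
After op 2 (undo): buf='(empty)' undo_depth=0 redo_depth=1
After op 3 (type): buf='hi' undo_depth=1 redo_depth=0
After op 4 (delete): buf='h' undo_depth=2 redo_depth=0
After op 5 (type): buf='hok' undo_depth=3 redo_depth=0

Answer: hok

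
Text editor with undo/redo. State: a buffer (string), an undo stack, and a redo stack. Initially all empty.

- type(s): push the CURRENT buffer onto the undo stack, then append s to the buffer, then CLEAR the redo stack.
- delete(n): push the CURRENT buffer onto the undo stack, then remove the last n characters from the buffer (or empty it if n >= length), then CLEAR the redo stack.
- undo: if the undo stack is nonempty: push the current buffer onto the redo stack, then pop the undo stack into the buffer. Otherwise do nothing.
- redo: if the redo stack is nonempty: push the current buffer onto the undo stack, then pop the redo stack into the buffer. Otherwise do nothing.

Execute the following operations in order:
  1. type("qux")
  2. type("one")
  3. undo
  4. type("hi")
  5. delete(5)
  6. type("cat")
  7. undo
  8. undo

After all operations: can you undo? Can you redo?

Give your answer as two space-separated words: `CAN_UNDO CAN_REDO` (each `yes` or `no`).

Answer: yes yes

Derivation:
After op 1 (type): buf='qux' undo_depth=1 redo_depth=0
After op 2 (type): buf='quxone' undo_depth=2 redo_depth=0
After op 3 (undo): buf='qux' undo_depth=1 redo_depth=1
After op 4 (type): buf='quxhi' undo_depth=2 redo_depth=0
After op 5 (delete): buf='(empty)' undo_depth=3 redo_depth=0
After op 6 (type): buf='cat' undo_depth=4 redo_depth=0
After op 7 (undo): buf='(empty)' undo_depth=3 redo_depth=1
After op 8 (undo): buf='quxhi' undo_depth=2 redo_depth=2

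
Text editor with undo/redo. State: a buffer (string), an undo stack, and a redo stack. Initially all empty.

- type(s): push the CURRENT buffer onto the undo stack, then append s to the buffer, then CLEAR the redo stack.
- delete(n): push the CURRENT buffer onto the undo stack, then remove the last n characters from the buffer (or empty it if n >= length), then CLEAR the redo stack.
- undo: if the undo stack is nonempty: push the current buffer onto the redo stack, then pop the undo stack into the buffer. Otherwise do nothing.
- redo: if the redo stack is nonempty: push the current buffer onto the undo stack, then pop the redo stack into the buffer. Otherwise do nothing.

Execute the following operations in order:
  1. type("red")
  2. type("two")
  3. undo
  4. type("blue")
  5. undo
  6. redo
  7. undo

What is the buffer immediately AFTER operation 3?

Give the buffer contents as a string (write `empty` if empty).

After op 1 (type): buf='red' undo_depth=1 redo_depth=0
After op 2 (type): buf='redtwo' undo_depth=2 redo_depth=0
After op 3 (undo): buf='red' undo_depth=1 redo_depth=1

Answer: red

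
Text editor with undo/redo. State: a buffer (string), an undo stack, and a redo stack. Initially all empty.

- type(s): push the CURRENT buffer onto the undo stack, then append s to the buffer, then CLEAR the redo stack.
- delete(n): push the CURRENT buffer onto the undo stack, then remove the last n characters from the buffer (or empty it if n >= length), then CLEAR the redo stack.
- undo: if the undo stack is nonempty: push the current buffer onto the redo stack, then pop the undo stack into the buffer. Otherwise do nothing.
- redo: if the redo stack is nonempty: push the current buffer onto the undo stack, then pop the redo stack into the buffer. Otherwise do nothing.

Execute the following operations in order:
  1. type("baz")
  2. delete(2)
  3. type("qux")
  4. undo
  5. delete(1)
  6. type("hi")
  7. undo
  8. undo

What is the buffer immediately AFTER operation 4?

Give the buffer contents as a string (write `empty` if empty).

After op 1 (type): buf='baz' undo_depth=1 redo_depth=0
After op 2 (delete): buf='b' undo_depth=2 redo_depth=0
After op 3 (type): buf='bqux' undo_depth=3 redo_depth=0
After op 4 (undo): buf='b' undo_depth=2 redo_depth=1

Answer: b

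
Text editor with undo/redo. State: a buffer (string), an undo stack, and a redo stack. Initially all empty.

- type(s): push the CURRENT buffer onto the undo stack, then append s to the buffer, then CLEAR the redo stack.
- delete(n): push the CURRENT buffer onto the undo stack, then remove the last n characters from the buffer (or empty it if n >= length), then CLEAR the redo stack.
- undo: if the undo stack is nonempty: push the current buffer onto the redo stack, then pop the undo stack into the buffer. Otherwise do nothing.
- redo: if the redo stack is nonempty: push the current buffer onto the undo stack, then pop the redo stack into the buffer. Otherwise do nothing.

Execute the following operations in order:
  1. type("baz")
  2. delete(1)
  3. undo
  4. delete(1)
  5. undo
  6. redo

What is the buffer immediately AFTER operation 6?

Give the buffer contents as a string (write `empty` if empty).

After op 1 (type): buf='baz' undo_depth=1 redo_depth=0
After op 2 (delete): buf='ba' undo_depth=2 redo_depth=0
After op 3 (undo): buf='baz' undo_depth=1 redo_depth=1
After op 4 (delete): buf='ba' undo_depth=2 redo_depth=0
After op 5 (undo): buf='baz' undo_depth=1 redo_depth=1
After op 6 (redo): buf='ba' undo_depth=2 redo_depth=0

Answer: ba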